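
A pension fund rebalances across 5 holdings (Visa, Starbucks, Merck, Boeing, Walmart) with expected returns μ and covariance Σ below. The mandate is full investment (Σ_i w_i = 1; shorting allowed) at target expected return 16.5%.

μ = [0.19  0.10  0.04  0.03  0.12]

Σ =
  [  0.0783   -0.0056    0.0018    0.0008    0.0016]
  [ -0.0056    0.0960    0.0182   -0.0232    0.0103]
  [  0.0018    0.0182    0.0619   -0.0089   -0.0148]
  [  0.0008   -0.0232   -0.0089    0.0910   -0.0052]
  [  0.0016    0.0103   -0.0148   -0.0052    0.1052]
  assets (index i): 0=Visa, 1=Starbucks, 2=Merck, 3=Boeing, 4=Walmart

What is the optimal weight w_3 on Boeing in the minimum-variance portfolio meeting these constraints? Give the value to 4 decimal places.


u=Σ⁻¹μ = [2.4626  1.1227  0.6144  0.7181  1.1152]
v=Σ⁻¹𝟙 = [12.7061  10.3915  17.7905  15.9285  11.5852]
a=μᵀu=0.760114  b=𝟙ᵀu=6.033014  c=𝟙ᵀv=68.401810  D=ac−b²=15.595894
λ₁=(c·0.165−b)/D = (68.401810·0.165−6.033014)/15.595894 = 0.336838
λ₂=(a−b·0.165)/D = (0.760114−6.033014·0.165)/15.595894 = -0.015089
w* = 0.336838·u + -0.015089·v:
  w_0 = 0.336838·2.4626 + -0.015089·12.7061 = 0.6378  (Visa)
  w_1 = 0.336838·1.1227 + -0.015089·10.3915 = 0.2214  (Starbucks)
  w_2 = 0.336838·0.6144 + -0.015089·17.7905 = -0.0615  (Merck)
  w_3 = 0.336838·0.7181 + -0.015089·15.9285 = 0.0015  (Boeing)
  w_4 = 0.336838·1.1152 + -0.015089·11.5852 = 0.2008  (Walmart)
Σw_i=1.0000  μᵀw=0.1650
σ²=wᵀΣw=λ₁·μ_p+λ₂ = 0.336838·0.165 + -0.015089 = 0.040489 ≈ 0.0405

0.0015


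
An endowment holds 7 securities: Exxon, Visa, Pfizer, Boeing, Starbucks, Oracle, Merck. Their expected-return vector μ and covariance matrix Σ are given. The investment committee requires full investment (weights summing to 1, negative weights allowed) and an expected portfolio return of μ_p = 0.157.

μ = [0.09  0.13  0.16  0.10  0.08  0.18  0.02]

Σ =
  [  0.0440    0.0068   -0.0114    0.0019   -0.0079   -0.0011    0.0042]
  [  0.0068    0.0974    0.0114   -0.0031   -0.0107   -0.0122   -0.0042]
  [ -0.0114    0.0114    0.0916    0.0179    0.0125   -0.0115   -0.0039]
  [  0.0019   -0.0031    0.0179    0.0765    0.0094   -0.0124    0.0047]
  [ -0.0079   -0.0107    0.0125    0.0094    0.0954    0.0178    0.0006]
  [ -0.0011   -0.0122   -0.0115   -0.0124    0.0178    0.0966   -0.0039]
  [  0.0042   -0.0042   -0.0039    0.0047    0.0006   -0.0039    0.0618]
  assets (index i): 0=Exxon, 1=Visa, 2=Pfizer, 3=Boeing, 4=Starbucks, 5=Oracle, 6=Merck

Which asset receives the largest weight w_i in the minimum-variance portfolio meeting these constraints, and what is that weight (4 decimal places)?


Oracle (0.3555)

g=Σ⁻¹μ = [2.3685  1.3410  1.9134  1.1697  0.3711  2.3867  0.4326]
h=Σ⁻¹𝟙 = [23.9791  10.8950  11.7839  10.3793  8.4422  13.8280  16.0370]
a=μᵀg=1.278556  b=𝟙ᵀg=9.982985  c=𝟙ᵀh=95.344502  D=ac−b²=22.243275
λ₁=(c·0.157−b)/D = (95.344502·0.157−9.982985)/22.243275 = 0.224162
λ₂=(a−b·0.157)/D = (1.278556−9.982985·0.157)/22.243275 = -0.012982
w* = 0.224162·g + -0.012982·h:
  w_0 = 0.224162·2.3685 + -0.012982·23.9791 = 0.2196  (Exxon)
  w_1 = 0.224162·1.3410 + -0.012982·10.8950 = 0.1592  (Visa)
  w_2 = 0.224162·1.9134 + -0.012982·11.7839 = 0.2759  (Pfizer)
  w_3 = 0.224162·1.1697 + -0.012982·10.3793 = 0.1274  (Boeing)
  w_4 = 0.224162·0.3711 + -0.012982·8.4422 = -0.0264  (Starbucks)
  w_5 = 0.224162·2.3867 + -0.012982·13.8280 = 0.3555  (Oracle)
  w_6 = 0.224162·0.4326 + -0.012982·16.0370 = -0.1112  (Merck)
Σw_i=1.0000  μᵀw=0.1570
σ²=wᵀΣw=λ₁·μ_p+λ₂ = 0.224162·0.157 + -0.012982 = 0.022211 ≈ 0.0222


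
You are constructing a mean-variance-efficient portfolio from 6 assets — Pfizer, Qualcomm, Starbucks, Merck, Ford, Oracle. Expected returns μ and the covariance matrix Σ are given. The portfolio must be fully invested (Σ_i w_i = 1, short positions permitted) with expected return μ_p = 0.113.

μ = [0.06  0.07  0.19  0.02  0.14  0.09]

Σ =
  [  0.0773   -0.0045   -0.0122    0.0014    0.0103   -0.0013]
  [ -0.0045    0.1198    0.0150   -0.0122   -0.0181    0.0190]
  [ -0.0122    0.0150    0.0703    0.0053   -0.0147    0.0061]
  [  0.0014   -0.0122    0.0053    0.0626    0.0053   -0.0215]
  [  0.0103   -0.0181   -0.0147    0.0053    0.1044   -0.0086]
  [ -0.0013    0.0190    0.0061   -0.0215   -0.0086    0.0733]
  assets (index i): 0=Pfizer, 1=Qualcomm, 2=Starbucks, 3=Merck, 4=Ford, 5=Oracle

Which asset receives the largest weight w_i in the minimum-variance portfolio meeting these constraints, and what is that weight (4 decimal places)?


Starbucks (0.2868)

p=Σ⁻¹μ = [1.0514  0.3595  3.0530  0.3737  1.8111  1.2213]
q=Σ⁻¹𝟙 = [13.9757  8.1852  14.2334  21.2984  12.0446  18.2445]
a=μᵀp=1.039273  b=𝟙ᵀp=7.870071  c=𝟙ᵀq=87.981816  D=ac−b²=29.499098
λ₁=(c·0.113−b)/D = (87.981816·0.113−7.870071)/29.499098 = 0.070235
λ₂=(a−b·0.113)/D = (1.039273−7.870071·0.113)/29.499098 = 0.005083
w* = 0.070235·p + 0.005083·q:
  w_0 = 0.070235·1.0514 + 0.005083·13.9757 = 0.1449  (Pfizer)
  w_1 = 0.070235·0.3595 + 0.005083·8.1852 = 0.0669  (Qualcomm)
  w_2 = 0.070235·3.0530 + 0.005083·14.2334 = 0.2868  (Starbucks)
  w_3 = 0.070235·0.3737 + 0.005083·21.2984 = 0.1345  (Merck)
  w_4 = 0.070235·1.8111 + 0.005083·12.0446 = 0.1884  (Ford)
  w_5 = 0.070235·1.2213 + 0.005083·18.2445 = 0.1785  (Oracle)
Σw_i=1.0000  μᵀw=0.1130
σ²=wᵀΣw=λ₁·μ_p+λ₂ = 0.070235·0.113 + 0.005083 = 0.013020 ≈ 0.0130


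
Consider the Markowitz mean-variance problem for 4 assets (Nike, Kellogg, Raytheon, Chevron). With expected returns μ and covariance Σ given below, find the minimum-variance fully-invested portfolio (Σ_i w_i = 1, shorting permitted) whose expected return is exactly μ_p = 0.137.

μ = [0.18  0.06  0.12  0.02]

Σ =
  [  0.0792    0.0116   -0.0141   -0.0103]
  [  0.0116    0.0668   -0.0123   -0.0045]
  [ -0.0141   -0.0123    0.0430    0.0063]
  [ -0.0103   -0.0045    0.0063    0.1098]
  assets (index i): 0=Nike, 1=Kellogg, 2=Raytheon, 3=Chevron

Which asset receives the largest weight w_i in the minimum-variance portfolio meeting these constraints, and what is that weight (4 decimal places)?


Raytheon (0.5069)

u=Σ⁻¹μ = [2.8529  1.1608  4.0192  0.2667]
v=Σ⁻¹𝟙 = [16.9667  18.7025  32.7647  9.5856]
a=μᵀu=1.070810  b=𝟙ᵀu=8.299639  c=𝟙ᵀv=78.019556  D=ac−b²=14.660117
λ₁=(c·0.137−b)/D = (78.019556·0.137−8.299639)/14.660117 = 0.162962
λ₂=(a−b·0.137)/D = (1.070810−8.299639·0.137)/14.660117 = -0.004518
w* = 0.162962·u + -0.004518·v:
  w_0 = 0.162962·2.8529 + -0.004518·16.9667 = 0.3883  (Nike)
  w_1 = 0.162962·1.1608 + -0.004518·18.7025 = 0.1047  (Kellogg)
  w_2 = 0.162962·4.0192 + -0.004518·32.7647 = 0.5069  (Raytheon)
  w_3 = 0.162962·0.2667 + -0.004518·9.5856 = 0.0002  (Chevron)
Σw_i=1.0000  μᵀw=0.1370
σ²=wᵀΣw=λ₁·μ_p+λ₂ = 0.162962·0.137 + -0.004518 = 0.017807 ≈ 0.0178


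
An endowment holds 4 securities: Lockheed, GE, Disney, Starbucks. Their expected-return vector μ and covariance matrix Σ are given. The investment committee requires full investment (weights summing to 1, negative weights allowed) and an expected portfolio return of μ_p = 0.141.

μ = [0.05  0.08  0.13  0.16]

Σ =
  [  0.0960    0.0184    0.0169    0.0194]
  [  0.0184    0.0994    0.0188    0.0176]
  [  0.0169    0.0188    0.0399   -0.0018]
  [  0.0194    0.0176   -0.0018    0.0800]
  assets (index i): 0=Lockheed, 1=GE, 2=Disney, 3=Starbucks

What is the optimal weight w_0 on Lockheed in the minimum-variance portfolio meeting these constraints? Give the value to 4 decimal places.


-0.0131

x=Σ⁻¹μ = [-0.5470  -0.1898  3.6811  2.2572]
y=Σ⁻¹𝟙 = [3.5206  3.0969  22.6299  11.4741]
a=μᵀx=0.797163  b=𝟙ᵀx=5.201530  c=𝟙ᵀy=40.721517  D=ac−b²=5.405755
λ₁=(c·0.141−b)/D = (40.721517·0.141−5.201530)/5.405755 = 0.099931
λ₂=(a−b·0.141)/D = (0.797163−5.201530·0.141)/5.405755 = 0.011792
w* = 0.099931·x + 0.011792·y:
  w_0 = 0.099931·-0.5470 + 0.011792·3.5206 = -0.0131  (Lockheed)
  w_1 = 0.099931·-0.1898 + 0.011792·3.0969 = 0.0176  (GE)
  w_2 = 0.099931·3.6811 + 0.011792·22.6299 = 0.6347  (Disney)
  w_3 = 0.099931·2.2572 + 0.011792·11.4741 = 0.3609  (Starbucks)
Σw_i=1.0000  μᵀw=0.1410
σ²=wᵀΣw=λ₁·μ_p+λ₂ = 0.099931·0.141 + 0.011792 = 0.025883 ≈ 0.0259


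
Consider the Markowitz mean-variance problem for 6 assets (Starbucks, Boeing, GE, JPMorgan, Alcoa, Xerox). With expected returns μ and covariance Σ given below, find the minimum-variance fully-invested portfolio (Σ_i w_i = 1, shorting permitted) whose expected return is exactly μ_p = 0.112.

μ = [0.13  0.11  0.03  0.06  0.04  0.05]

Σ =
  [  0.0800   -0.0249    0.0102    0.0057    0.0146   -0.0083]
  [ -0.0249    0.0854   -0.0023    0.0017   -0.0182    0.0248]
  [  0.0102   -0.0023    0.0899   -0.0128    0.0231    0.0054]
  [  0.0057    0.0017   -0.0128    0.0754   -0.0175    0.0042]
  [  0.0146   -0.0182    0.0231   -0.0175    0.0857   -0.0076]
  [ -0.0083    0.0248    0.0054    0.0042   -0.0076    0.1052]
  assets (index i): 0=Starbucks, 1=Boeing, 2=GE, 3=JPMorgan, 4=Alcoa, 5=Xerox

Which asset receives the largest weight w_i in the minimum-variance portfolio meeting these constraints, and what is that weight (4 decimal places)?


Starbucks (0.4580)

g=Σ⁻¹μ = [2.0700  1.9691  0.0694  0.7549  0.6846  0.1902]
h=Σ⁻¹𝟙 = [13.5265  16.7467  8.1794  16.2774  14.6262  6.6119]
a=μᵀg=0.569981  b=𝟙ᵀg=5.738254  c=𝟙ᵀh=75.968137  D=ac−b²=10.372805
λ₁=(c·0.112−b)/D = (75.968137·0.112−5.738254)/10.372805 = 0.267062
λ₂=(a−b·0.112)/D = (0.569981−5.738254·0.112)/10.372805 = -0.007009
w* = 0.267062·g + -0.007009·h:
  w_0 = 0.267062·2.0700 + -0.007009·13.5265 = 0.4580  (Starbucks)
  w_1 = 0.267062·1.9691 + -0.007009·16.7467 = 0.4085  (Boeing)
  w_2 = 0.267062·0.0694 + -0.007009·8.1794 = -0.0388  (GE)
  w_3 = 0.267062·0.7549 + -0.007009·16.2774 = 0.0875  (JPMorgan)
  w_4 = 0.267062·0.6846 + -0.007009·14.6262 = 0.0803  (Alcoa)
  w_5 = 0.267062·0.1902 + -0.007009·6.6119 = 0.0044  (Xerox)
Σw_i=1.0000  μᵀw=0.1120
σ²=wᵀΣw=λ₁·μ_p+λ₂ = 0.267062·0.112 + -0.007009 = 0.022902 ≈ 0.0229


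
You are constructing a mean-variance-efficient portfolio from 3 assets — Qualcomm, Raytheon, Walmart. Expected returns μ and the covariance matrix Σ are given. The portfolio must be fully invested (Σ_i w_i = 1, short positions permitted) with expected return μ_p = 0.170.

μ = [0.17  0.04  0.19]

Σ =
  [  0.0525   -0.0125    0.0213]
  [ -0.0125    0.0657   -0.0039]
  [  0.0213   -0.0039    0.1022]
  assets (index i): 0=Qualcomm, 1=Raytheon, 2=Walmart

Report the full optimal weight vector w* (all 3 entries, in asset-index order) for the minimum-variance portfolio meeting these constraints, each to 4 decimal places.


g=Σ⁻¹μ = [3.0195  1.2592  1.2779]
h=Σ⁻¹𝟙 = [21.2428  19.6248  6.1063]
a=μᵀg=0.806465  b=𝟙ᵀg=5.556463  c=𝟙ᵀh=46.973886  D=ac−b²=7.008513
λ₁=(c·0.170−b)/D = (46.973886·0.170−5.556463)/7.008513 = 0.346592
λ₂=(a−b·0.170)/D = (0.806465−5.556463·0.170)/7.008513 = -0.019709
w* = 0.346592·g + -0.019709·h:
  w_0 = 0.346592·3.0195 + -0.019709·21.2428 = 0.6278  (Qualcomm)
  w_1 = 0.346592·1.2592 + -0.019709·19.6248 = 0.0496  (Raytheon)
  w_2 = 0.346592·1.2779 + -0.019709·6.1063 = 0.3225  (Walmart)
Σw_i=1.0000  μᵀw=0.1700
σ²=wᵀΣw=λ₁·μ_p+λ₂ = 0.346592·0.170 + -0.019709 = 0.039211 ≈ 0.0392

0.6278  0.0496  0.3225


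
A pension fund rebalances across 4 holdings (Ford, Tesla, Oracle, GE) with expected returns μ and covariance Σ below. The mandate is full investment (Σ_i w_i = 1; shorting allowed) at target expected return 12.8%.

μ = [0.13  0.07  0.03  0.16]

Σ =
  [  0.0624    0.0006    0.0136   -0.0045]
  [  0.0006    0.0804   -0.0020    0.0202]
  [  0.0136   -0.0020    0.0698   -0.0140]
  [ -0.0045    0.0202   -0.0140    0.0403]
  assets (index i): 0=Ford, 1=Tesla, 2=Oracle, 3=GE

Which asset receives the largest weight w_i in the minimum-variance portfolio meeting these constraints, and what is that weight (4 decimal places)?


u=Σ⁻¹μ = [2.2221  -0.3018  0.9294  4.6925]
v=Σ⁻¹𝟙 = [14.2759  5.2536  17.6973  29.9226]
a=μᵀu=1.046422  b=𝟙ᵀu=7.542154  c=𝟙ᵀv=67.149422  D=ac−b²=13.382557
λ₁=(c·0.128−b)/D = (67.149422·0.128−7.542154)/13.382557 = 0.078682
λ₂=(a−b·0.128)/D = (1.046422−7.542154·0.128)/13.382557 = 0.006055
w* = 0.078682·u + 0.006055·v:
  w_0 = 0.078682·2.2221 + 0.006055·14.2759 = 0.2613  (Ford)
  w_1 = 0.078682·-0.3018 + 0.006055·5.2536 = 0.0081  (Tesla)
  w_2 = 0.078682·0.9294 + 0.006055·17.6973 = 0.1803  (Oracle)
  w_3 = 0.078682·4.6925 + 0.006055·29.9226 = 0.5504  (GE)
Σw_i=1.0000  μᵀw=0.1280
σ²=wᵀΣw=λ₁·μ_p+λ₂ = 0.078682·0.128 + 0.006055 = 0.016126 ≈ 0.0161

GE (0.5504)


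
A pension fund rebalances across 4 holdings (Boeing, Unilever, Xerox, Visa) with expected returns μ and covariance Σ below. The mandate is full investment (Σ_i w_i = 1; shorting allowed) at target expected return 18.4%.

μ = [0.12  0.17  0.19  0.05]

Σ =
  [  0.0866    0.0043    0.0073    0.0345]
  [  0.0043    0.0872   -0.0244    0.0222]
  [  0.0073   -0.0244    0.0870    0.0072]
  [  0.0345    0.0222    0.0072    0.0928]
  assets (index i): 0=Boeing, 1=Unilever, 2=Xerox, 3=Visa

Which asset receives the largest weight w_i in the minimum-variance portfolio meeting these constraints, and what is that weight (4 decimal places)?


Xerox (0.4605)

g=Σ⁻¹μ = [1.3462  2.9424  2.9703  -0.8960]
h=Σ⁻¹𝟙 = [8.3717  14.3378  14.5561  3.1042]
a=μᵀg=1.181314  b=𝟙ᵀg=6.362898  c=𝟙ᵀh=40.369829  D=ac−b²=7.202976
λ₁=(c·0.184−b)/D = (40.369829·0.184−6.362898)/7.202976 = 0.147876
λ₂=(a−b·0.184)/D = (1.181314−6.362898·0.184)/7.202976 = 0.001463
w* = 0.147876·g + 0.001463·h:
  w_0 = 0.147876·1.3462 + 0.001463·8.3717 = 0.2113  (Boeing)
  w_1 = 0.147876·2.9424 + 0.001463·14.3378 = 0.4561  (Unilever)
  w_2 = 0.147876·2.9703 + 0.001463·14.5561 = 0.4605  (Xerox)
  w_3 = 0.147876·-0.8960 + 0.001463·3.1042 = -0.1280  (Visa)
Σw_i=1.0000  μᵀw=0.1840
σ²=wᵀΣw=λ₁·μ_p+λ₂ = 0.147876·0.184 + 0.001463 = 0.028673 ≈ 0.0287


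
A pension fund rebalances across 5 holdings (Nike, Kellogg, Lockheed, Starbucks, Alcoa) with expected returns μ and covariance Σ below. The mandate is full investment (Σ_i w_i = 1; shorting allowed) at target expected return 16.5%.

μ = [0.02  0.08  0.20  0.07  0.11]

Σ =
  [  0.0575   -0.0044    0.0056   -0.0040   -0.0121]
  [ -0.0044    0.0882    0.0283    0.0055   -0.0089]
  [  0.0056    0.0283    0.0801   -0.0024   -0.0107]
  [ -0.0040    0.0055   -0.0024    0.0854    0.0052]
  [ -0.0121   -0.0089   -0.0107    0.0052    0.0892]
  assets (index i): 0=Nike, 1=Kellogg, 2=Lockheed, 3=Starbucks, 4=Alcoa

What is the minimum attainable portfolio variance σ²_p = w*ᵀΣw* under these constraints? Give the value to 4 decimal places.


0.0364

p=Σ⁻¹μ = [0.4975  0.1985  2.6284  0.8073  1.5887]
q=Σ⁻¹𝟙 = [21.2845  10.1047  9.8545  11.3813  15.6248]
a=μᵀp=0.782775  b=𝟙ᵀp=5.720387  c=𝟙ᵀq=68.249866  D=ac−b²=20.701447
λ₁=(c·0.165−b)/D = (68.249866·0.165−5.720387)/20.701447 = 0.267655
λ₂=(a−b·0.165)/D = (0.782775−5.720387·0.165)/20.701447 = -0.007782
w* = 0.267655·p + -0.007782·q:
  w_0 = 0.267655·0.4975 + -0.007782·21.2845 = -0.0325  (Nike)
  w_1 = 0.267655·0.1985 + -0.007782·10.1047 = -0.0255  (Kellogg)
  w_2 = 0.267655·2.6284 + -0.007782·9.8545 = 0.6268  (Lockheed)
  w_3 = 0.267655·0.8073 + -0.007782·11.3813 = 0.1275  (Starbucks)
  w_4 = 0.267655·1.5887 + -0.007782·15.6248 = 0.3036  (Alcoa)
Σw_i=1.0000  μᵀw=0.1650
σ²=wᵀΣw=λ₁·μ_p+λ₂ = 0.267655·0.165 + -0.007782 = 0.036381 ≈ 0.0364


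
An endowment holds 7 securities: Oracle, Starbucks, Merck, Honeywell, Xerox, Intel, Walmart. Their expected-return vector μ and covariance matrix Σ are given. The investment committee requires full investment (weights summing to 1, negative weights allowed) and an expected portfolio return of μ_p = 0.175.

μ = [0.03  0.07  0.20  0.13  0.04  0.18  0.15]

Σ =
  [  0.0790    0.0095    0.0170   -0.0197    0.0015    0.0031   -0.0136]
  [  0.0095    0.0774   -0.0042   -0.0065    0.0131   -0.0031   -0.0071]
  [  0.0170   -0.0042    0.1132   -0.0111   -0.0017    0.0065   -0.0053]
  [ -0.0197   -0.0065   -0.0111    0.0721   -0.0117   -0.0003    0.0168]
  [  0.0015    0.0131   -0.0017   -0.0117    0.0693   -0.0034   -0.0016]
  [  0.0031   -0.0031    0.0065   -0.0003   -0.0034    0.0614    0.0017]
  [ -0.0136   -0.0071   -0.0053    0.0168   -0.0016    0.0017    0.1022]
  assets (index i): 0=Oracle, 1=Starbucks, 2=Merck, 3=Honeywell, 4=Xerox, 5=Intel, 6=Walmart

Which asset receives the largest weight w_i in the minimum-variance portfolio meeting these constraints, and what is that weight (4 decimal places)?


g=Σ⁻¹μ = [0.4769  1.2080  1.8692  2.1832  0.9206  2.7957  1.3210]
h=Σ⁻¹𝟙 = [15.2709  12.0027  8.8303  20.9941  16.5966  15.9412  9.6522]
a=μᵀg=1.494738  b=𝟙ᵀg=10.774731  c=𝟙ᵀh=99.288070  D=ac−b²=32.314786
λ₁=(c·0.175−b)/D = (99.288070·0.175−10.774731)/32.314786 = 0.204262
λ₂=(a−b·0.175)/D = (1.494738−10.774731·0.175)/32.314786 = -0.012095
w* = 0.204262·g + -0.012095·h:
  w_0 = 0.204262·0.4769 + -0.012095·15.2709 = -0.0873  (Oracle)
  w_1 = 0.204262·1.2080 + -0.012095·12.0027 = 0.1016  (Starbucks)
  w_2 = 0.204262·1.8692 + -0.012095·8.8303 = 0.2750  (Merck)
  w_3 = 0.204262·2.1832 + -0.012095·20.9941 = 0.1920  (Honeywell)
  w_4 = 0.204262·0.9206 + -0.012095·16.5966 = -0.0127  (Xerox)
  w_5 = 0.204262·2.7957 + -0.012095·15.9412 = 0.3782  (Intel)
  w_6 = 0.204262·1.3210 + -0.012095·9.6522 = 0.1531  (Walmart)
Σw_i=1.0000  μᵀw=0.1750
σ²=wᵀΣw=λ₁·μ_p+λ₂ = 0.204262·0.175 + -0.012095 = 0.023651 ≈ 0.0237

Intel (0.3782)


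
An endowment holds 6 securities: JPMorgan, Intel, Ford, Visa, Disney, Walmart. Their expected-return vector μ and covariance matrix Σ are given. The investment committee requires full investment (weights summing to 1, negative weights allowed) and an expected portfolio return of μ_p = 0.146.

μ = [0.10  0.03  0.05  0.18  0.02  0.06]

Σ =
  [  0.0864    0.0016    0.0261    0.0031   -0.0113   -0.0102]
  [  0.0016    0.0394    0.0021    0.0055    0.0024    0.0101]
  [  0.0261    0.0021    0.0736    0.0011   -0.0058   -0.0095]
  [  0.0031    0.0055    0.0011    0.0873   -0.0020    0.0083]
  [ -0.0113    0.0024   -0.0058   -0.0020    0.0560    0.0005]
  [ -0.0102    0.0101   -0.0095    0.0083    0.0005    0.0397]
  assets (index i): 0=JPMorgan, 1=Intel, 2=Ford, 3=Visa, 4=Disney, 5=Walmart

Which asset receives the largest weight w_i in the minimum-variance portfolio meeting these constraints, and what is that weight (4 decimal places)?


Visa (0.5829)

u=Σ⁻¹μ = [1.2214  -0.0139  0.4728  1.8833  0.7067  1.5392]
v=Σ⁻¹𝟙 = [12.7634  15.0928  13.5350  7.8997  21.2381  25.9483]
a=μᵀu=0.590835  b=𝟙ᵀu=5.809476  c=𝟙ᵀv=96.477312  D=ac−b²=23.252210
λ₁=(c·0.146−b)/D = (96.477312·0.146−5.809476)/23.252210 = 0.355932
λ₂=(a−b·0.146)/D = (0.590835−5.809476·0.146)/23.252210 = -0.011068
w* = 0.355932·u + -0.011068·v:
  w_0 = 0.355932·1.2214 + -0.011068·12.7634 = 0.2935  (JPMorgan)
  w_1 = 0.355932·-0.0139 + -0.011068·15.0928 = -0.1720  (Intel)
  w_2 = 0.355932·0.4728 + -0.011068·13.5350 = 0.0185  (Ford)
  w_3 = 0.355932·1.8833 + -0.011068·7.8997 = 0.5829  (Visa)
  w_4 = 0.355932·0.7067 + -0.011068·21.2381 = 0.0165  (Disney)
  w_5 = 0.355932·1.5392 + -0.011068·25.9483 = 0.2607  (Walmart)
Σw_i=1.0000  μᵀw=0.1460
σ²=wᵀΣw=λ₁·μ_p+λ₂ = 0.355932·0.146 + -0.011068 = 0.040898 ≈ 0.0409


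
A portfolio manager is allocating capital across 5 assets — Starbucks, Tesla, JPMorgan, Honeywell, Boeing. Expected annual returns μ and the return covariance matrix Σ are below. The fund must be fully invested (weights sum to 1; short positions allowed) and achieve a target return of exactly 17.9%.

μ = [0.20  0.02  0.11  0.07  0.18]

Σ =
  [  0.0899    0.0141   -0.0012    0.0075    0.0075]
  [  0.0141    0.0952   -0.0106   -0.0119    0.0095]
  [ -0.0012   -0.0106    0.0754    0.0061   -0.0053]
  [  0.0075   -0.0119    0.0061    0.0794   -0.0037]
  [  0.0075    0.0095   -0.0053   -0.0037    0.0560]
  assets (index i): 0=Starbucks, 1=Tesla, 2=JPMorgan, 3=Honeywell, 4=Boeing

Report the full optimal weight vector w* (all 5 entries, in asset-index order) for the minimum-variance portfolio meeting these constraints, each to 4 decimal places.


0.3214  -0.0868  0.2186  0.0546  0.4921

p=Σ⁻¹μ = [1.9425  -0.1245  1.6388  0.7016  3.1767]
q=Σ⁻¹𝟙 = [7.0384  11.0650  15.0780  13.2376  17.3390]
a=μᵀp=1.187208  b=𝟙ᵀp=7.335223  c=𝟙ᵀq=63.758102  D=ac−b²=21.888654
λ₁=(c·0.179−b)/D = (63.758102·0.179−7.335223)/21.888654 = 0.186283
λ₂=(a−b·0.179)/D = (1.187208−7.335223·0.179)/21.888654 = -0.005747
w* = 0.186283·p + -0.005747·q:
  w_0 = 0.186283·1.9425 + -0.005747·7.0384 = 0.3214  (Starbucks)
  w_1 = 0.186283·-0.1245 + -0.005747·11.0650 = -0.0868  (Tesla)
  w_2 = 0.186283·1.6388 + -0.005747·15.0780 = 0.2186  (JPMorgan)
  w_3 = 0.186283·0.7016 + -0.005747·13.2376 = 0.0546  (Honeywell)
  w_4 = 0.186283·3.1767 + -0.005747·17.3390 = 0.4921  (Boeing)
Σw_i=1.0000  μᵀw=0.1790
σ²=wᵀΣw=λ₁·μ_p+λ₂ = 0.186283·0.179 + -0.005747 = 0.027597 ≈ 0.0276


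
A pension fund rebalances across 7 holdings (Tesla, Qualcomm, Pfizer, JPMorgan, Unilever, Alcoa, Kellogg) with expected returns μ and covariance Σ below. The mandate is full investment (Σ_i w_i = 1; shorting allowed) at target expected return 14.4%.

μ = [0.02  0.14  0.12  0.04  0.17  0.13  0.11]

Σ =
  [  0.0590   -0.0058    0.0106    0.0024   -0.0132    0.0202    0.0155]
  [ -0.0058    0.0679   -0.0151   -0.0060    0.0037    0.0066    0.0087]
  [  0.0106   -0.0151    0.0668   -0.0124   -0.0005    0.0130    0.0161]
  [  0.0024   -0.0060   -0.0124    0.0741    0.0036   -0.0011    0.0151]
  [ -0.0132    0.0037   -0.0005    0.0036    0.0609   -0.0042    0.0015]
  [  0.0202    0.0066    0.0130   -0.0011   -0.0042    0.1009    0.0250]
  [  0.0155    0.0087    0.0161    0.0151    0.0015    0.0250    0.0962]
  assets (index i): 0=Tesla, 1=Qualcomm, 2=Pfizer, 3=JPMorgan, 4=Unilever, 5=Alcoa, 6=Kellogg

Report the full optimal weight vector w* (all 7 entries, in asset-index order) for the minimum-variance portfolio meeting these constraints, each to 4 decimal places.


-0.0460  0.2706  0.2529  0.0482  0.3372  0.1180  0.0190

g=Σ⁻¹μ = [0.4377  2.4601  2.3083  0.9809  2.7558  0.8568  0.0445]
h=Σ⁻¹𝟙 = [18.0445  21.1067  19.9574  17.4771  18.4815  3.7437  -1.7656]
a=μᵀg=1.254171  b=𝟙ᵀg=9.844130  c=𝟙ᵀh=97.045355  D=ac−b²=24.804600
λ₁=(c·0.144−b)/D = (97.045355·0.144−9.844130)/24.804600 = 0.166518
λ₂=(a−b·0.144)/D = (1.254171−9.844130·0.144)/24.804600 = -0.006587
w* = 0.166518·g + -0.006587·h:
  w_0 = 0.166518·0.4377 + -0.006587·18.0445 = -0.0460  (Tesla)
  w_1 = 0.166518·2.4601 + -0.006587·21.1067 = 0.2706  (Qualcomm)
  w_2 = 0.166518·2.3083 + -0.006587·19.9574 = 0.2529  (Pfizer)
  w_3 = 0.166518·0.9809 + -0.006587·17.4771 = 0.0482  (JPMorgan)
  w_4 = 0.166518·2.7558 + -0.006587·18.4815 = 0.3372  (Unilever)
  w_5 = 0.166518·0.8568 + -0.006587·3.7437 = 0.1180  (Alcoa)
  w_6 = 0.166518·0.0445 + -0.006587·-1.7656 = 0.0190  (Kellogg)
Σw_i=1.0000  μᵀw=0.1440
σ²=wᵀΣw=λ₁·μ_p+λ₂ = 0.166518·0.144 + -0.006587 = 0.017392 ≈ 0.0174


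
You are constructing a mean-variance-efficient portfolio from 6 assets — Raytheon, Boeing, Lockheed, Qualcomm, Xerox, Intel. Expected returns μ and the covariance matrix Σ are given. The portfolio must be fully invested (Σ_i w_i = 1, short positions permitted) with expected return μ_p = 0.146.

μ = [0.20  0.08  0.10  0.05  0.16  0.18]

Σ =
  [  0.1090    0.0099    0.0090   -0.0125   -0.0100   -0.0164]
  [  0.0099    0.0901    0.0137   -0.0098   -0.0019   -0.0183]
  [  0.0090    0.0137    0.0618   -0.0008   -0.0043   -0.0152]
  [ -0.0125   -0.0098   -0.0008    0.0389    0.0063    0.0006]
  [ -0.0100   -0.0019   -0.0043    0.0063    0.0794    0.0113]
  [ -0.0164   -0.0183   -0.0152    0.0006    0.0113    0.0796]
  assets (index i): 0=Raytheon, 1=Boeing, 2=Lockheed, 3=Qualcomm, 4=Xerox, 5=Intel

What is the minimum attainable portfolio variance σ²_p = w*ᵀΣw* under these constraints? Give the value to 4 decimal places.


0.0124

p=Σ⁻¹μ = [2.4438  1.2292  1.9162  2.0725  1.8454  3.1357]
q=Σ⁻¹𝟙 = [14.1460  14.8512  16.9848  32.3805  10.1721  20.4468]
a=μᵀp=1.742025  b=𝟙ᵀp=12.642775  c=𝟙ᵀq=108.981516  D=ac−b²=30.008739
λ₁=(c·0.146−b)/D = (108.981516·0.146−12.642775)/30.008739 = 0.108919
λ₂=(a−b·0.146)/D = (1.742025−12.642775·0.146)/30.008739 = -0.003460
w* = 0.108919·p + -0.003460·q:
  w_0 = 0.108919·2.4438 + -0.003460·14.1460 = 0.2172  (Raytheon)
  w_1 = 0.108919·1.2292 + -0.003460·14.8512 = 0.0825  (Boeing)
  w_2 = 0.108919·1.9162 + -0.003460·16.9848 = 0.1499  (Lockheed)
  w_3 = 0.108919·2.0725 + -0.003460·32.3805 = 0.1137  (Qualcomm)
  w_4 = 0.108919·1.8454 + -0.003460·10.1721 = 0.1658  (Xerox)
  w_5 = 0.108919·3.1357 + -0.003460·20.4468 = 0.2708  (Intel)
Σw_i=1.0000  μᵀw=0.1460
σ²=wᵀΣw=λ₁·μ_p+λ₂ = 0.108919·0.146 + -0.003460 = 0.012443 ≈ 0.0124


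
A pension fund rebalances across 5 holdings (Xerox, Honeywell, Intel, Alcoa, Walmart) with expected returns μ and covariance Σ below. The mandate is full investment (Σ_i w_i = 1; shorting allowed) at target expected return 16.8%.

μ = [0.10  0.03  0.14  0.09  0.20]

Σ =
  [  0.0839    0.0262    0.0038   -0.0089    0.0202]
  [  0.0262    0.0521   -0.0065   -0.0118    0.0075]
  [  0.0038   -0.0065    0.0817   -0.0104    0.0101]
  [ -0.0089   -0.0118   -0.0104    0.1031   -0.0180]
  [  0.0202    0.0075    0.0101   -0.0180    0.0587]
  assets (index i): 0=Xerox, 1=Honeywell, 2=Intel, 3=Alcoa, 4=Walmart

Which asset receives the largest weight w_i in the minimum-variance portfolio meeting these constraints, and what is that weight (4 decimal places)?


x=Σ⁻¹μ = [0.3066  0.4975  1.5250  1.7219  3.5037]
y=Σ⁻¹𝟙 = [2.5843  21.0550  13.9067  16.5527  16.1393]
a=μᵀx=1.114786  b=𝟙ᵀx=7.554620  c=𝟙ᵀy=70.237956  D=ac−b²=21.228032
λ₁=(c·0.168−b)/D = (70.237956·0.168−7.554620)/21.228032 = 0.199988
λ₂=(a−b·0.168)/D = (1.114786−7.554620·0.168)/21.228032 = -0.007273
w* = 0.199988·x + -0.007273·y:
  w_0 = 0.199988·0.3066 + -0.007273·2.5843 = 0.0425  (Xerox)
  w_1 = 0.199988·0.4975 + -0.007273·21.0550 = -0.0536  (Honeywell)
  w_2 = 0.199988·1.5250 + -0.007273·13.9067 = 0.2038  (Intel)
  w_3 = 0.199988·1.7219 + -0.007273·16.5527 = 0.2240  (Alcoa)
  w_4 = 0.199988·3.5037 + -0.007273·16.1393 = 0.5833  (Walmart)
Σw_i=1.0000  μᵀw=0.1680
σ²=wᵀΣw=λ₁·μ_p+λ₂ = 0.199988·0.168 + -0.007273 = 0.026325 ≈ 0.0263

Walmart (0.5833)


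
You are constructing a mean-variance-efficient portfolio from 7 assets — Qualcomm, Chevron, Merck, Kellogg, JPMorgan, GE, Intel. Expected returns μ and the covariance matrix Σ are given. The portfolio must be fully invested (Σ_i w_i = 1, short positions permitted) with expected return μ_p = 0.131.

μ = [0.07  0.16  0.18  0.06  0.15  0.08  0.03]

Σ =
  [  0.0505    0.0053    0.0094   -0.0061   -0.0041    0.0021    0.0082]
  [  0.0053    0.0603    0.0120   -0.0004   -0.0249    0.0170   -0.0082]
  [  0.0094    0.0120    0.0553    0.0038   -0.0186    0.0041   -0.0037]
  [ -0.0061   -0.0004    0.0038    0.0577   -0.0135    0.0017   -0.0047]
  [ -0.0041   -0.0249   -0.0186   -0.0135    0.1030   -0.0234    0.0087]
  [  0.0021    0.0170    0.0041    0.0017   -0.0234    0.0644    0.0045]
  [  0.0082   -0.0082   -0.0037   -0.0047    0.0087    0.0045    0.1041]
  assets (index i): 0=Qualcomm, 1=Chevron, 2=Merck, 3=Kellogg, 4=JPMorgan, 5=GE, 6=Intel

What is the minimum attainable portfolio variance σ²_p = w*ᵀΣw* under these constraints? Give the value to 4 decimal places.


x=Σ⁻¹μ = [0.8089  2.9467  3.3985  1.6840  3.3176  1.3605  0.3173]
y=Σ⁻¹𝟙 = [17.4995  18.2769  16.9347  24.0380  24.0663  16.5617  8.6273]
a=μᵀx=1.856865  b=𝟙ᵀx=13.833499  c=𝟙ᵀy=126.004515  D=ac−b²=42.607653
λ₁=(c·0.131−b)/D = (126.004515·0.131−13.833499)/42.607653 = 0.062737
λ₂=(a−b·0.131)/D = (1.856865−13.833499·0.131)/42.607653 = 0.001049
w* = 0.062737·x + 0.001049·y:
  w_0 = 0.062737·0.8089 + 0.001049·17.4995 = 0.0691  (Qualcomm)
  w_1 = 0.062737·2.9467 + 0.001049·18.2769 = 0.2040  (Chevron)
  w_2 = 0.062737·3.3985 + 0.001049·16.9347 = 0.2310  (Merck)
  w_3 = 0.062737·1.6840 + 0.001049·24.0380 = 0.1309  (Kellogg)
  w_4 = 0.062737·3.3176 + 0.001049·24.0663 = 0.2334  (JPMorgan)
  w_5 = 0.062737·1.3605 + 0.001049·16.5617 = 0.1027  (GE)
  w_6 = 0.062737·0.3173 + 0.001049·8.6273 = 0.0290  (Intel)
Σw_i=1.0000  μᵀw=0.1310
σ²=wᵀΣw=λ₁·μ_p+λ₂ = 0.062737·0.131 + 0.001049 = 0.009267 ≈ 0.0093

0.0093


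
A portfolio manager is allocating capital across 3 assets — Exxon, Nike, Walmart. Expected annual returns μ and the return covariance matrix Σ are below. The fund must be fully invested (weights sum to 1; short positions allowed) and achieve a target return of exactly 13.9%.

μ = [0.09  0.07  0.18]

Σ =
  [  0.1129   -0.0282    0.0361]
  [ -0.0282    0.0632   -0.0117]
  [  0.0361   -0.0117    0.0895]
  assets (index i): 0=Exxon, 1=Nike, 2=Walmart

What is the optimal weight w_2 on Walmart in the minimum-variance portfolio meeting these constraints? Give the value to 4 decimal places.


g=Σ⁻¹μ = [0.5929  1.7424  1.9998]
h=Σ⁻¹𝟙 = [11.4897  22.7096  9.5075]
a=μᵀg=0.535292  b=𝟙ᵀg=4.335103  c=𝟙ᵀh=43.706873  D=ac−b²=4.602832
λ₁=(c·0.139−b)/D = (43.706873·0.139−4.335103)/4.602832 = 0.378061
λ₂=(a−b·0.139)/D = (0.535292−4.335103·0.139)/4.602832 = -0.014619
w* = 0.378061·g + -0.014619·h:
  w_0 = 0.378061·0.5929 + -0.014619·11.4897 = 0.0562  (Exxon)
  w_1 = 0.378061·1.7424 + -0.014619·22.7096 = 0.3267  (Nike)
  w_2 = 0.378061·1.9998 + -0.014619·9.5075 = 0.6171  (Walmart)
Σw_i=1.0000  μᵀw=0.1390
σ²=wᵀΣw=λ₁·μ_p+λ₂ = 0.378061·0.139 + -0.014619 = 0.037932 ≈ 0.0379

0.6171


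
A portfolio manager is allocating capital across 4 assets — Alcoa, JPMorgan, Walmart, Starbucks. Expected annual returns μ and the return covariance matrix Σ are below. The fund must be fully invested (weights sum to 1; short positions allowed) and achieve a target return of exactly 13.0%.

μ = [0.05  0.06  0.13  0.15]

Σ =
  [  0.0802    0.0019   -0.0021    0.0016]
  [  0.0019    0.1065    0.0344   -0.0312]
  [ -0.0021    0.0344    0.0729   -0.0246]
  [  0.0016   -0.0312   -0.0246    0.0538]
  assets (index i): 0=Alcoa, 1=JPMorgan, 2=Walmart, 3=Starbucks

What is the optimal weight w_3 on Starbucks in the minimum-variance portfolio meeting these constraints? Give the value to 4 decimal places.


p=Σ⁻¹μ = [0.5833  0.9804  2.9139  4.6717]
q=Σ⁻¹𝟙 = [11.9816  13.0120  19.6534  34.7635]
a=μᵀp=1.167547  b=𝟙ᵀp=9.149269  c=𝟙ᵀq=79.410554  D=ac−b²=9.006445
λ₁=(c·0.130−b)/D = (79.410554·0.130−9.149269)/9.006445 = 0.130363
λ₂=(a−b·0.130)/D = (1.167547−9.149269·0.130)/9.006445 = -0.002427
w* = 0.130363·p + -0.002427·q:
  w_0 = 0.130363·0.5833 + -0.002427·11.9816 = 0.0470  (Alcoa)
  w_1 = 0.130363·0.9804 + -0.002427·13.0120 = 0.0962  (JPMorgan)
  w_2 = 0.130363·2.9139 + -0.002427·19.6534 = 0.3322  (Walmart)
  w_3 = 0.130363·4.6717 + -0.002427·34.7635 = 0.5246  (Starbucks)
Σw_i=1.0000  μᵀw=0.1300
σ²=wᵀΣw=λ₁·μ_p+λ₂ = 0.130363·0.130 + -0.002427 = 0.014520 ≈ 0.0145

0.5246


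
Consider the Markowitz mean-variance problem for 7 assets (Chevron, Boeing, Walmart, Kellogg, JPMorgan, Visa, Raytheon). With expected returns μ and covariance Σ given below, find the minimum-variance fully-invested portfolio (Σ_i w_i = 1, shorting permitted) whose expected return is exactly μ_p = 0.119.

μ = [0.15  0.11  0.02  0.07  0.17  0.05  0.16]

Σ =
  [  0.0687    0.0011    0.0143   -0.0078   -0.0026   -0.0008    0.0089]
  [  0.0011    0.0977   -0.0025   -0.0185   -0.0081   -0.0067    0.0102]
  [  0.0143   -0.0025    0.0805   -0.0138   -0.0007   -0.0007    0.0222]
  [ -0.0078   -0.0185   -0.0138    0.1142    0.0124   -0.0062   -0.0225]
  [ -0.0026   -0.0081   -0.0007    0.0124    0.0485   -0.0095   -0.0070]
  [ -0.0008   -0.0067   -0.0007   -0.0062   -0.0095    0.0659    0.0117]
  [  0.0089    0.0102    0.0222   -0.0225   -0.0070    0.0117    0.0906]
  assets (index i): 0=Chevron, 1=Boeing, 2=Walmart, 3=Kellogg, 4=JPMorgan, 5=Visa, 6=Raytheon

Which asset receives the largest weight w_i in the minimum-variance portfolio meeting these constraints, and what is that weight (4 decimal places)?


JPMorgan (0.2800)

g=Σ⁻¹μ = [2.2841  1.5078  -0.4142  0.9495  4.1528  1.2926  1.8631]
h=Σ⁻¹𝟙 = [13.7373  15.6399  10.9947  13.4245  25.8764  20.6387  7.9012]
a=μᵀg=1.635353  b=𝟙ᵀg=11.635708  c=𝟙ᵀh=108.212653  D=ac−b²=41.576197
λ₁=(c·0.119−b)/D = (108.212653·0.119−11.635708)/41.576197 = 0.029863
λ₂=(a−b·0.119)/D = (1.635353−11.635708·0.119)/41.576197 = 0.006030
w* = 0.029863·g + 0.006030·h:
  w_0 = 0.029863·2.2841 + 0.006030·13.7373 = 0.1510  (Chevron)
  w_1 = 0.029863·1.5078 + 0.006030·15.6399 = 0.1393  (Boeing)
  w_2 = 0.029863·-0.4142 + 0.006030·10.9947 = 0.0539  (Walmart)
  w_3 = 0.029863·0.9495 + 0.006030·13.4245 = 0.1093  (Kellogg)
  w_4 = 0.029863·4.1528 + 0.006030·25.8764 = 0.2800  (JPMorgan)
  w_5 = 0.029863·1.2926 + 0.006030·20.6387 = 0.1631  (Visa)
  w_6 = 0.029863·1.8631 + 0.006030·7.9012 = 0.1033  (Raytheon)
Σw_i=1.0000  μᵀw=0.1190
σ²=wᵀΣw=λ₁·μ_p+λ₂ = 0.029863·0.119 + 0.006030 = 0.009584 ≈ 0.0096


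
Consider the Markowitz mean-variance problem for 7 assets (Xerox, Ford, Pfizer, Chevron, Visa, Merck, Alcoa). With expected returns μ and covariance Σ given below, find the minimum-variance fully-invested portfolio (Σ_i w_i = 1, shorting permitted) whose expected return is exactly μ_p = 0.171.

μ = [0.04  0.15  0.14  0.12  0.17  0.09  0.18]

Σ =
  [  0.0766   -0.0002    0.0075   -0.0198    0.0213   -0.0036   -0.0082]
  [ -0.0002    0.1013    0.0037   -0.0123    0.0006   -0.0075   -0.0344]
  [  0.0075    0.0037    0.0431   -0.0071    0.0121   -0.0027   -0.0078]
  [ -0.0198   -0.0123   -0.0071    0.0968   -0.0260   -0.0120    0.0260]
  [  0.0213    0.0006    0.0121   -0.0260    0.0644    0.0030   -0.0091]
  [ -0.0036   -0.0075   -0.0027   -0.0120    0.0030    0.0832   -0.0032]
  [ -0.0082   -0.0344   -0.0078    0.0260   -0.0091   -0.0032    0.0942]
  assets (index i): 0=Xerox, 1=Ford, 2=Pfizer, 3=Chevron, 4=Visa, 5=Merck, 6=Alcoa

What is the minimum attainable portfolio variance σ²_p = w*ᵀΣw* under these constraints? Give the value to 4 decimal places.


g=Σ⁻¹μ = [0.3094  2.7478  3.0777  2.1401  3.1353  1.7525  2.9678]
h=Σ⁻¹𝟙 = [14.1488  18.5120  22.0958  19.0047  15.8135  17.8545  17.3258]
a=μᵀg=2.337157  b=𝟙ᵀg=16.130570  c=𝟙ᵀh=124.755076  D=ac−b²=31.376898
λ₁=(c·0.171−b)/D = (124.755076·0.171−16.130570)/31.376898 = 0.165808
λ₂=(a−b·0.171)/D = (2.337157−16.130570·0.171)/31.376898 = -0.013423
w* = 0.165808·g + -0.013423·h:
  w_0 = 0.165808·0.3094 + -0.013423·14.1488 = -0.1386  (Xerox)
  w_1 = 0.165808·2.7478 + -0.013423·18.5120 = 0.2071  (Ford)
  w_2 = 0.165808·3.0777 + -0.013423·22.0958 = 0.2137  (Pfizer)
  w_3 = 0.165808·2.1401 + -0.013423·19.0047 = 0.0997  (Chevron)
  w_4 = 0.165808·3.1353 + -0.013423·15.8135 = 0.3076  (Visa)
  w_5 = 0.165808·1.7525 + -0.013423·17.8545 = 0.0509  (Merck)
  w_6 = 0.165808·2.9678 + -0.013423·17.3258 = 0.2595  (Alcoa)
Σw_i=1.0000  μᵀw=0.1710
σ²=wᵀΣw=λ₁·μ_p+λ₂ = 0.165808·0.171 + -0.013423 = 0.014930 ≈ 0.0149

0.0149


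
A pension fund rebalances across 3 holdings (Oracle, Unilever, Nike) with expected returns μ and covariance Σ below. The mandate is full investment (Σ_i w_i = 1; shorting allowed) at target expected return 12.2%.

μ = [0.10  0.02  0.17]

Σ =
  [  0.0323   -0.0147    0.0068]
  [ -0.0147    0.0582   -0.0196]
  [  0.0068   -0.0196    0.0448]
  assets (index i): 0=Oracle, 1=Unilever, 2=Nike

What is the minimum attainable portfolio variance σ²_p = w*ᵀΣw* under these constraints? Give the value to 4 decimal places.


0.0138

g=Σ⁻¹μ = [3.3861  2.7018  4.4627]
h=Σ⁻¹𝟙 = [41.6827  38.8157  32.9765]
a=μᵀg=1.151305  b=𝟙ᵀg=10.550582  c=𝟙ᵀh=113.474866  D=ac−b²=19.329409
λ₁=(c·0.122−b)/D = (113.474866·0.122−10.550582)/19.329409 = 0.170380
λ₂=(a−b·0.122)/D = (1.151305−10.550582·0.122)/19.329409 = -0.007029
w* = 0.170380·g + -0.007029·h:
  w_0 = 0.170380·3.3861 + -0.007029·41.6827 = 0.2839  (Oracle)
  w_1 = 0.170380·2.7018 + -0.007029·38.8157 = 0.1875  (Unilever)
  w_2 = 0.170380·4.4627 + -0.007029·32.9765 = 0.5286  (Nike)
Σw_i=1.0000  μᵀw=0.1220
σ²=wᵀΣw=λ₁·μ_p+λ₂ = 0.170380·0.122 + -0.007029 = 0.013757 ≈ 0.0138


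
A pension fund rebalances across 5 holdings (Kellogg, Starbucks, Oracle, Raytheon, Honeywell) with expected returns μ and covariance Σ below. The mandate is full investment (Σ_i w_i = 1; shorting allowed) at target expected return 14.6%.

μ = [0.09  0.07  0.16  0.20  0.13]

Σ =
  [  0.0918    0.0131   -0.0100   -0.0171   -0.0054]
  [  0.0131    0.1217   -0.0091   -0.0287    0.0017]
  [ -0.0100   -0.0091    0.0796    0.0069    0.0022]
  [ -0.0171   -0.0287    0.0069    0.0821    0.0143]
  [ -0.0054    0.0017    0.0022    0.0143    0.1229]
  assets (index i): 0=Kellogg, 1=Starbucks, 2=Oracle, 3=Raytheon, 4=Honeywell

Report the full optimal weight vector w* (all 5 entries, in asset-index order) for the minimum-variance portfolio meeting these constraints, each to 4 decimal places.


0.1840  0.1387  0.2457  0.3473  0.0843

p=Σ⁻¹μ = [1.6150  1.2304  2.0819  2.8992  0.7371]
q=Σ⁻¹𝟙 = [14.2925  11.6323  14.0441  16.9315  6.3823]
a=μᵀp=1.240250  b=𝟙ᵀp=8.563650  c=𝟙ᵀq=63.282767  D=ac−b²=5.150357
λ₁=(c·0.146−b)/D = (63.282767·0.146−8.563650)/5.150357 = 0.131182
λ₂=(a−b·0.146)/D = (1.240250−8.563650·0.146)/5.150357 = -0.001950
w* = 0.131182·p + -0.001950·q:
  w_0 = 0.131182·1.6150 + -0.001950·14.2925 = 0.1840  (Kellogg)
  w_1 = 0.131182·1.2304 + -0.001950·11.6323 = 0.1387  (Starbucks)
  w_2 = 0.131182·2.0819 + -0.001950·14.0441 = 0.2457  (Oracle)
  w_3 = 0.131182·2.8992 + -0.001950·16.9315 = 0.3473  (Raytheon)
  w_4 = 0.131182·0.7371 + -0.001950·6.3823 = 0.0843  (Honeywell)
Σw_i=1.0000  μᵀw=0.1460
σ²=wᵀΣw=λ₁·μ_p+λ₂ = 0.131182·0.146 + -0.001950 = 0.017203 ≈ 0.0172


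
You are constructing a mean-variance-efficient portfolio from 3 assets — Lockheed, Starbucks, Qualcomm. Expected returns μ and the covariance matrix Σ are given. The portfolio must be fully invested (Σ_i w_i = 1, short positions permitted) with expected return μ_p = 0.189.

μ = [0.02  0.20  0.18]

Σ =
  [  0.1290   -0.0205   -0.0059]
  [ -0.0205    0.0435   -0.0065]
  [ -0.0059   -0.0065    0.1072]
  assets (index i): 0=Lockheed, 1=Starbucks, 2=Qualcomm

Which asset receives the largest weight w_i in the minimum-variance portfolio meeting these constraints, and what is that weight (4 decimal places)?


Starbucks (0.7027)

g=Σ⁻¹μ = [1.1128  5.4314  2.0697]
h=Σ⁻¹𝟙 = [13.2249  31.0045  11.9362]
a=μᵀg=1.481079  b=𝟙ᵀg=8.613909  c=𝟙ᵀh=56.165596  D=ac−b²=8.986265
λ₁=(c·0.189−b)/D = (56.165596·0.189−8.613909)/8.986265 = 0.222716
λ₂=(a−b·0.189)/D = (1.481079−8.613909·0.189)/8.986265 = -0.016353
w* = 0.222716·g + -0.016353·h:
  w_0 = 0.222716·1.1128 + -0.016353·13.2249 = 0.0316  (Lockheed)
  w_1 = 0.222716·5.4314 + -0.016353·31.0045 = 0.7027  (Starbucks)
  w_2 = 0.222716·2.0697 + -0.016353·11.9362 = 0.2658  (Qualcomm)
Σw_i=1.0000  μᵀw=0.1890
σ²=wᵀΣw=λ₁·μ_p+λ₂ = 0.222716·0.189 + -0.016353 = 0.025741 ≈ 0.0257


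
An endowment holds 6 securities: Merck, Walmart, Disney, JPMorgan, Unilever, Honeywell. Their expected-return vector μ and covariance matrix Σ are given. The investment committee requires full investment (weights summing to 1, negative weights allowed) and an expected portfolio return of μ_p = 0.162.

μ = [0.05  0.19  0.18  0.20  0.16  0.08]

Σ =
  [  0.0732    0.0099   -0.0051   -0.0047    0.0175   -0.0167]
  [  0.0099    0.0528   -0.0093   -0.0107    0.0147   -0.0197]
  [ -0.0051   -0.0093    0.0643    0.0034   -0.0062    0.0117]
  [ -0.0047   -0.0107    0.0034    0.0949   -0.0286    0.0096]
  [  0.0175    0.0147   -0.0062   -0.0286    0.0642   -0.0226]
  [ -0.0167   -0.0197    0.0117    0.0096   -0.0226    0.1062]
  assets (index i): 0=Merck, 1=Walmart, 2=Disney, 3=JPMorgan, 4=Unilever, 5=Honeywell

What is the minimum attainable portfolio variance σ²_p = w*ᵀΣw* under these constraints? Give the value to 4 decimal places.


x=Σ⁻¹μ = [-0.0147  4.4390  3.3219  3.5108  3.9762  1.7372]
y=Σ⁻¹𝟙 = [11.2549  23.6060  18.0438  18.3179  22.9197  16.7987]
a=μᵀx=2.917938  b=𝟙ᵀx=16.970391  c=𝟙ᵀy=110.940958  D=ac−b²=35.724635
λ₁=(c·0.162−b)/D = (110.940958·0.162−16.970391)/35.724635 = 0.028049
λ₂=(a−b·0.162)/D = (2.917938−16.970391·0.162)/35.724635 = 0.004723
w* = 0.028049·x + 0.004723·y:
  w_0 = 0.028049·-0.0147 + 0.004723·11.2549 = 0.0527  (Merck)
  w_1 = 0.028049·4.4390 + 0.004723·23.6060 = 0.2360  (Walmart)
  w_2 = 0.028049·3.3219 + 0.004723·18.0438 = 0.1784  (Disney)
  w_3 = 0.028049·3.5108 + 0.004723·18.3179 = 0.1850  (JPMorgan)
  w_4 = 0.028049·3.9762 + 0.004723·22.9197 = 0.2198  (Unilever)
  w_5 = 0.028049·1.7372 + 0.004723·16.7987 = 0.1281  (Honeywell)
Σw_i=1.0000  μᵀw=0.1620
σ²=wᵀΣw=λ₁·μ_p+λ₂ = 0.028049·0.162 + 0.004723 = 0.009267 ≈ 0.0093

0.0093
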